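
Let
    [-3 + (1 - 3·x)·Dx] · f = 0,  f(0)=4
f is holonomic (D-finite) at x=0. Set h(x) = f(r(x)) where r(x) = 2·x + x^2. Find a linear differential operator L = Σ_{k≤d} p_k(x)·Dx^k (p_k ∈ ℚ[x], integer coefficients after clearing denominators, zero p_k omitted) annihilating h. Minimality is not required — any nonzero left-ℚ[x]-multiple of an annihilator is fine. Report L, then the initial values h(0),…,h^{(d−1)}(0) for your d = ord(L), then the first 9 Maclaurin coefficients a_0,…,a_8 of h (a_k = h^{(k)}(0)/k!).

L = (6 + 6·x) + (-1 + 6·x + 3·x^2)·Dx  (order 1).
h: a_k = 4, 24, 156, 1008, 6516, 42120, 272268, 1759968, 11376612, …
ICs: h(0) = 4.

f: a_k = 4, 12, 36, 108, 324, 972, 2916, 8748, 26244, …
Substitute x→r, Dx→(1/r')Dx; clear ⇒ L₀.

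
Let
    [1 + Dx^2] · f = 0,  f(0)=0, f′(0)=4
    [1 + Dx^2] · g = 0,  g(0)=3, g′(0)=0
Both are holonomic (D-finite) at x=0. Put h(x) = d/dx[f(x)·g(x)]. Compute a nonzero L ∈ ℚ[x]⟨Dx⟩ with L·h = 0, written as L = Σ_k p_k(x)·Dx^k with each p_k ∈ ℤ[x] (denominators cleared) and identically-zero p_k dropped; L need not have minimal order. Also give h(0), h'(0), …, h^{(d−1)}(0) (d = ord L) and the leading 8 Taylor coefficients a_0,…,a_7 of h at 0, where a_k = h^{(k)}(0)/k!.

L = 4 + Dx^2  (order 2).
h: a_k = 12, 0, -24, 0, 8, 0, -16/15, 0, …
ICs: h(0) = 12, h′(0) = 0.

f: a_k = 0, 4, 0, -2/3, 0, 1/30, 0, -1/1260, …
g: a_k = 3, 0, -3/2, 0, 1/8, 0, -1/240, 0, …
Product ⇒ symmetric product L₀, ord ≤ 4.
Differentiate: ansatz ord ≤ ord L₀ ⇒ L.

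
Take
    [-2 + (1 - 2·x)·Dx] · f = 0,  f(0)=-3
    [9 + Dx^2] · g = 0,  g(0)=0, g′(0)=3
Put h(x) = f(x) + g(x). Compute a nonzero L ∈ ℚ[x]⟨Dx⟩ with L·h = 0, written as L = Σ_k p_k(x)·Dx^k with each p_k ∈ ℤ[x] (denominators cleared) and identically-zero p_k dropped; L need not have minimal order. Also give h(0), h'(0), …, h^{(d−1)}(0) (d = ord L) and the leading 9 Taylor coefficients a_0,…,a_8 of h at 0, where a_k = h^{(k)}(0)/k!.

f: a_k = -3, -6, -12, -24, -48, -96, -192, -384, -768, …
g: a_k = 0, 3, 0, -9/2, 0, 81/40, 0, -243/560, 0, …
f+g: L₀ = lclm(L_f,L_g), ord ≤ 1+2.
L = (594 - 648·x + 648·x^2) + (-153 + 630·x - 972·x^2 + 648·x^3)·Dx + (66 - 72·x + 72·x^2)·Dx^2 + (-17 + 70·x - 108·x^2 + 72·x^3)·Dx^3  (order 3).
h: a_k = -3, -3, -12, -57/2, -48, -3759/40, -192, -215283/560, -768, …
ICs: h(0) = -3, h′(0) = -3, h′′(0) = -24.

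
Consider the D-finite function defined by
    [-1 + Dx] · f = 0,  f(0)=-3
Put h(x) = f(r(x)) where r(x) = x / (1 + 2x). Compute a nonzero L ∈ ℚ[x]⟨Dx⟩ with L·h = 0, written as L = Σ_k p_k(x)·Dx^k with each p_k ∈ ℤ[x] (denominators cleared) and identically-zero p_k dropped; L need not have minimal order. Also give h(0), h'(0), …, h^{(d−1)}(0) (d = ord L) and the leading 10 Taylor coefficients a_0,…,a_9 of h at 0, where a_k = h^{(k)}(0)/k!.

f: a_k = -3, -3, -3/2, -1/2, -1/8, -1/40, -1/240, -1/1680, -1/13440, -1/120960, …
f∘r: x↦r, Dx↦Dx/r' in L_f ⇒ L₀.
L = -1 + (1 + 4·x + 4·x^2)·Dx  (order 1).
h: a_k = -3, -3, 9/2, -13/2, 71/8, -441/40, 2699/240, -9157/1680, -68731/4480, 8443151/120960, …
ICs: h(0) = -3.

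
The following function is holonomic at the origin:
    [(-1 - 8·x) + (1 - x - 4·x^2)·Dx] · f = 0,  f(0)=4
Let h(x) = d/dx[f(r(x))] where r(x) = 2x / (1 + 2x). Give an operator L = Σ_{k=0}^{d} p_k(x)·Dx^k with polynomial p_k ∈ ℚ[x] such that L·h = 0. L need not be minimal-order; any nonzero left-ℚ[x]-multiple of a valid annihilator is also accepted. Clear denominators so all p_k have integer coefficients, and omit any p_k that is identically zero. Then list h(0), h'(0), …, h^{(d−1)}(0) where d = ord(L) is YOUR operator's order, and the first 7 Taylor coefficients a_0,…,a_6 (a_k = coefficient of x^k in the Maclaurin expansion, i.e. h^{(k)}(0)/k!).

f: a_k = 4, 4, 20, 36, 116, 260, 724, …
Change of var in L_f (x↦r) gives L₀.
Derive L from L₀ (diff closure).
L = (16 + 96·x + 960·x^2 + 1152·x^3) + (-1 - 22·x - 60·x^2 + 248·x^3 + 576·x^4)·Dx  (order 1).
h: a_k = 8, 128, 0, 4096, -10240, 122880, -516096, …
ICs: h(0) = 8.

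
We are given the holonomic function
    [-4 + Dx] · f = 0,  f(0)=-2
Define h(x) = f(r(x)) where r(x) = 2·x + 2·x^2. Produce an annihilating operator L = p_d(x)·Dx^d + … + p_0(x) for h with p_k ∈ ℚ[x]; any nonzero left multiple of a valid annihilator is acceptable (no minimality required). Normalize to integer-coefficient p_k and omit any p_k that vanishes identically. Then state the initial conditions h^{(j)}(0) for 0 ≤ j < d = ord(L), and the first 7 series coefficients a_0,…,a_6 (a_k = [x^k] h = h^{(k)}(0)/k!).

f: a_k = -2, -8, -16, -64/3, -64/3, -256/15, -512/45, …
h₀=f(r): pull back L_f along r ⇒ L₀.
L = (-8 - 16·x) + Dx  (order 1).
h: a_k = -2, -16, -80, -896/3, -2752/3, -36352/15, -255488/45, …
ICs: h(0) = -2.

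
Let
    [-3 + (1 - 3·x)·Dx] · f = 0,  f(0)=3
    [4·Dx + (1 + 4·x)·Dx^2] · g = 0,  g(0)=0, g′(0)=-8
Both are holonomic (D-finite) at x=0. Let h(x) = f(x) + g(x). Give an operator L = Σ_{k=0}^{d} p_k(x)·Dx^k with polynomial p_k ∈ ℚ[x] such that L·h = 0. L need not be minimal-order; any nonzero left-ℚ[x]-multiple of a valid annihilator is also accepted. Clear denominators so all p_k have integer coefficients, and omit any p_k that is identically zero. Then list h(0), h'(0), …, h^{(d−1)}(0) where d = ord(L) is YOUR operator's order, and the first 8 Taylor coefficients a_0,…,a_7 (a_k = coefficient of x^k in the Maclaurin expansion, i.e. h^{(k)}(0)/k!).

f: a_k = 3, 9, 27, 81, 243, 729, 2187, 6561, …
g: a_k = 0, -8, 16, -128/3, 128, -2048/5, 4096/3, -32768/7, …
L₀ := lclm(L_f,L_g); ord L₀ ≤ 1+2.
L = (204 + 144·x)·Dx + (11 + 312·x + 288·x^2)·Dx^2 + (-5 - 11·x + 54·x^2 + 72·x^3)·Dx^3  (order 3).
h: a_k = 3, 1, 43, 115/3, 371, 1597/5, 10657/3, 13159/7, …
ICs: h(0) = 3, h′(0) = 1, h′′(0) = 86.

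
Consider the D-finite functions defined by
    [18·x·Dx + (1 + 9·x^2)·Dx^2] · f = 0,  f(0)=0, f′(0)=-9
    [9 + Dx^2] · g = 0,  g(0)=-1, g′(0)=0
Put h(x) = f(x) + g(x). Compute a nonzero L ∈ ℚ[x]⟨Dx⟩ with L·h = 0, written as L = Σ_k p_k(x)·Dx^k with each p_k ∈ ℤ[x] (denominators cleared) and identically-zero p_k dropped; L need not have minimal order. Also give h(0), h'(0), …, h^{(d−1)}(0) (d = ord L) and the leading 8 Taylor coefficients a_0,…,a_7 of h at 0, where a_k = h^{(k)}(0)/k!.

f: a_k = 0, -9, 0, 27, 0, -729/5, 0, 6561/7, …
g: a_k = -1, 0, 9/2, 0, -27/8, 0, 81/80, 0, …
L₀ := lclm(L_f,L_g); ord L₀ ≤ 2+2.
L = (-1782·x + 20412·x^3 + 13122·x^5)·Dx + (-9 + 567·x^2 + 6561·x^4 + 6561·x^6)·Dx^2 + (-198·x + 2268·x^3 + 1458·x^5)·Dx^3 + (-1 + 63·x^2 + 729·x^4 + 729·x^6)·Dx^4  (order 4).
h: a_k = -1, -9, 9/2, 27, -27/8, -729/5, 81/80, 6561/7, …
ICs: h(0) = -1, h′(0) = -9, h′′(0) = 9, h′′′(0) = 162.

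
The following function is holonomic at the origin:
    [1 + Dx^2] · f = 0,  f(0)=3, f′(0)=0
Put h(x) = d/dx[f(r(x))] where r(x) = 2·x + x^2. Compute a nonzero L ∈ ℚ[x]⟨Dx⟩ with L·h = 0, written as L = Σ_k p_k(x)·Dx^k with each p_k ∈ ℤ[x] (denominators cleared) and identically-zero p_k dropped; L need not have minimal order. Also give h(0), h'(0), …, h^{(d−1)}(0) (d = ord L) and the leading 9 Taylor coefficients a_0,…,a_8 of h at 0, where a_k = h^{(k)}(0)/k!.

f: a_k = 3, 0, -3/2, 0, 1/8, 0, -1/240, 0, 1/13440, …
L₀ from L_f via x↦r, Dx↦r'^{-1}Dx.
h=h₀': d/dx-closure on L₀ ⇒ L.
L = (7 + 16·x + 24·x^2 + 16·x^3 + 4·x^4) + (-3 - 3·x)·Dx + (1 + 2·x + x^2)·Dx^2  (order 2).
h: a_k = 0, -12, -18, 2, 20, 82/5, 7/5, -719/105, -186/35, …
ICs: h(0) = 0, h′(0) = -12.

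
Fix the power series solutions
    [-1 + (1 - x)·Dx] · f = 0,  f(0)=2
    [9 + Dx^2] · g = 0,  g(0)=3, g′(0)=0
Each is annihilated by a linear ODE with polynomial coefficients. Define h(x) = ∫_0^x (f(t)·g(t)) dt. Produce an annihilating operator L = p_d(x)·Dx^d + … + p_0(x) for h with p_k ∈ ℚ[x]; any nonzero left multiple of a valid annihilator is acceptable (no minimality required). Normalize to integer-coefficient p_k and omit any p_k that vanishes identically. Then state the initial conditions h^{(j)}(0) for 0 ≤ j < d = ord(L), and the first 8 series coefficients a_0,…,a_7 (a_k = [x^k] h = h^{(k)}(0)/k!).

f: a_k = 2, 2, 2, 2, 2, 2, 2, 2, …
g: a_k = 3, 0, -27/2, 0, 81/8, 0, -243/80, 0, …
Product ⇒ symmetric product L₀, ord ≤ 2.
∫: right-multiply L₀ by Dx.
L = (-9 + 9·x)·Dx + 2·Dx^2 + (-1 + x)·Dx^3  (order 3).
h: a_k = 0, 6, 3, -7, -21/4, -3/20, -1/8, -39/40, …
ICs: h(0) = 0, h′(0) = 6, h′′(0) = 6.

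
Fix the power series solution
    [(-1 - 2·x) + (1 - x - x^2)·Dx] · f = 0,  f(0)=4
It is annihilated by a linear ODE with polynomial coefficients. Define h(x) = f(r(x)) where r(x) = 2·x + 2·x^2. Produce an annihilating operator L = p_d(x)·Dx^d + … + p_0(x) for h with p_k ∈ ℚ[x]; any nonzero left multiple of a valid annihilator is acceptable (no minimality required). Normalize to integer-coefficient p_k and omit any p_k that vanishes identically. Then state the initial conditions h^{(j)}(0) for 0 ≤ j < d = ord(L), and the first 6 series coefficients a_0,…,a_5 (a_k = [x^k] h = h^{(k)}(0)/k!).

f: a_k = 4, 4, 8, 12, 20, 32, …
Change of var in L_f (x↦r) gives L₀.
L = (2 + 12·x + 24·x^2 + 16·x^3) + (-1 + 2·x + 6·x^2 + 8·x^3 + 4·x^4)·Dx  (order 1).
h: a_k = 4, 8, 40, 160, 640, 2592, …
ICs: h(0) = 4.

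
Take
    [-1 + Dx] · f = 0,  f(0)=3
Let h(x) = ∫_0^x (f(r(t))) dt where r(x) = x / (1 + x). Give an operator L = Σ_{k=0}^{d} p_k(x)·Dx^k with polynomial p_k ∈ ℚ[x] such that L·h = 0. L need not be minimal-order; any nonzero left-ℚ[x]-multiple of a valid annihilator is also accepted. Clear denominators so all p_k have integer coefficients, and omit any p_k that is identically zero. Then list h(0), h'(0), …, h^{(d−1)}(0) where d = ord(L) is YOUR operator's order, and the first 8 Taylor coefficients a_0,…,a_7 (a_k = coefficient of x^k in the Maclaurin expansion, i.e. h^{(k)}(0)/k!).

f: a_k = 3, 3, 3/2, 1/2, 1/8, 1/40, 1/240, 1/1680, …
f∘r: x↦r, Dx↦Dx/r' in L_f ⇒ L₀.
Integrate: L := L₀·Dx.
L = -Dx + (1 + 2·x + x^2)·Dx^2  (order 2).
h: a_k = 0, 3, 3/2, -1/2, 1/8, 1/40, -19/240, 151/1680, …
ICs: h(0) = 0, h′(0) = 3.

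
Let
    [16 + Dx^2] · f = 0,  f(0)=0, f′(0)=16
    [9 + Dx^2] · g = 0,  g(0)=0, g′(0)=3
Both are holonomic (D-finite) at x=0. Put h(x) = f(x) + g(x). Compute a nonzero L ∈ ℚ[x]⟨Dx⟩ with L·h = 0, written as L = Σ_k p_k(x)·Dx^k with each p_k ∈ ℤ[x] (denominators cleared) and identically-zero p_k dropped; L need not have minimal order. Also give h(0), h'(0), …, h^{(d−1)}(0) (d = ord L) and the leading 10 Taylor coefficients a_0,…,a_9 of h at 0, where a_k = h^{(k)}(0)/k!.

L = 144 + 25·Dx^2 + Dx^4  (order 4).
h: a_k = 0, 19, 0, -283/6, 0, 4339/120, 0, -67723/5040, 0, 1068259/362880, …
ICs: h(0) = 0, h′(0) = 19, h′′(0) = 0, h′′′(0) = -283.

f: a_k = 0, 16, 0, -128/3, 0, 512/15, 0, -4096/315, 0, 8192/2835, …
g: a_k = 0, 3, 0, -9/2, 0, 81/40, 0, -243/560, 0, 243/4480, …
Weyl lclm of L_f,L_g ⇒ L₀ (ord ≤ 4).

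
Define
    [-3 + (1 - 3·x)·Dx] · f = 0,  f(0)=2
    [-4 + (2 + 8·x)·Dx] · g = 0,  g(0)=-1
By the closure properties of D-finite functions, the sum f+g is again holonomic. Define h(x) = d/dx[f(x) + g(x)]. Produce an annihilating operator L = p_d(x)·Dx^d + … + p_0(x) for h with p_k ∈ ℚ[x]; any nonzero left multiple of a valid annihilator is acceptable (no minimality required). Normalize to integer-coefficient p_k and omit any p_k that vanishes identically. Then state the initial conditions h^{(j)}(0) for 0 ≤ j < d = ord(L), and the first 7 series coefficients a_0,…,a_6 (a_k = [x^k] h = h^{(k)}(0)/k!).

f: a_k = 2, 6, 18, 54, 162, 486, 1458, …
g: a_k = -1, -2, 2, -4, 10, -28, 84, …
f+g: L₀ = lclm(L_f,L_g), ord ≤ 1+1.
Differentiate: ansatz ord ≤ ord L₀ ⇒ L.
L = (-90 - 108·x) + (-21 - 252·x - 378·x^2)·Dx + (4 + 13·x - 39·x^2 - 108·x^3)·Dx^2  (order 2).
h: a_k = 4, 40, 150, 688, 2290, 9252, 28770, …
ICs: h(0) = 4, h′(0) = 40.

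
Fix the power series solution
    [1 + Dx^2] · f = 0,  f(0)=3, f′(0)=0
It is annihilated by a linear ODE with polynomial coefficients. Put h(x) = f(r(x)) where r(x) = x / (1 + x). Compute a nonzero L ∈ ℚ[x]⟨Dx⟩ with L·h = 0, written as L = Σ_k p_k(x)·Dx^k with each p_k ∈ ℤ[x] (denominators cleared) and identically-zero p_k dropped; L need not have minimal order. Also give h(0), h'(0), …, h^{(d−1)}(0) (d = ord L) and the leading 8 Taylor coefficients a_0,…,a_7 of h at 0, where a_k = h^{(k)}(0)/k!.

f: a_k = 3, 0, -3/2, 0, 1/8, 0, -1/240, 0, …
Substitute x→r, Dx→(1/r')Dx; clear ⇒ L₀.
L = 1 + (2 + 6·x + 6·x^2 + 2·x^3)·Dx + (1 + 4·x + 6·x^2 + 4·x^3 + x^4)·Dx^2  (order 2).
h: a_k = 3, 0, -3/2, 3, -35/8, 11/2, -1501/240, 261/40, …
ICs: h(0) = 3, h′(0) = 0.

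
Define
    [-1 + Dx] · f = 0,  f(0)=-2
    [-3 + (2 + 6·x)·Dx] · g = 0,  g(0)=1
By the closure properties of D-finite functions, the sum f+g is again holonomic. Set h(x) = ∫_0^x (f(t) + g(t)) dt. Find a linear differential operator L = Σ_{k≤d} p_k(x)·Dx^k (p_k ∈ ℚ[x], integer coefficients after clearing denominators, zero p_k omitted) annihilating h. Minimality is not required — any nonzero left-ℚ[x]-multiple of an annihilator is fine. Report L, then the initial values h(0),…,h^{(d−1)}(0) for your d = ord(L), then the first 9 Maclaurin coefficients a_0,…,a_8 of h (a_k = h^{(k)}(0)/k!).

L = (15 + 18·x)·Dx + (-13 - 24·x - 36·x^2)·Dx^2 + (-2 + 6·x + 36·x^2)·Dx^3  (order 3).
h: a_k = 0, -1, -1/4, -17/24, 65/192, -1247/1920, 25451/23040, -689033/322560, 22733609/5160960, …
ICs: h(0) = 0, h′(0) = -1, h′′(0) = -1/2.

f: a_k = -2, -2, -1, -1/3, -1/12, -1/60, -1/360, -1/2520, -1/20160, …
g: a_k = 1, 3/2, -9/8, 27/16, -405/128, 1701/256, -15309/1024, 72171/2048, -2814669/32768, …
f+g: L₀ = lclm(L_f,L_g), ord ≤ 1+1.
h=∫₀ˣh₀: take L = L₀·Dx.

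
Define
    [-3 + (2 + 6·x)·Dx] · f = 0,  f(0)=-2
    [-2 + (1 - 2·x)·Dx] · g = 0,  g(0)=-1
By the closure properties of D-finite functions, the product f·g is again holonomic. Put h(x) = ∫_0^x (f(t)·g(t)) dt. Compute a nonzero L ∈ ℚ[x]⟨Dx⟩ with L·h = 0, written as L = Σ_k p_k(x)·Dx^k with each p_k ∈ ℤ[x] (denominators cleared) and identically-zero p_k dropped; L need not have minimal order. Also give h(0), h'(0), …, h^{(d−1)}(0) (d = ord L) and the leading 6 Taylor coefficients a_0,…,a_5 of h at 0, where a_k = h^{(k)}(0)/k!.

L = (7 + 6·x)·Dx + (-2 - 2·x + 12·x^2)·Dx^2  (order 2).
h: a_k = 0, 2, 7/2, 47/12, 215/32, 607/64, …
ICs: h(0) = 0, h′(0) = 2.

f: a_k = -2, -3, 9/4, -27/8, 405/64, -1701/128, …
g: a_k = -1, -2, -4, -8, -16, -32, …
Product ⇒ symmetric product L₀, ord ≤ 1.
h=∫h₀ ⇒ L = L₀·Dx.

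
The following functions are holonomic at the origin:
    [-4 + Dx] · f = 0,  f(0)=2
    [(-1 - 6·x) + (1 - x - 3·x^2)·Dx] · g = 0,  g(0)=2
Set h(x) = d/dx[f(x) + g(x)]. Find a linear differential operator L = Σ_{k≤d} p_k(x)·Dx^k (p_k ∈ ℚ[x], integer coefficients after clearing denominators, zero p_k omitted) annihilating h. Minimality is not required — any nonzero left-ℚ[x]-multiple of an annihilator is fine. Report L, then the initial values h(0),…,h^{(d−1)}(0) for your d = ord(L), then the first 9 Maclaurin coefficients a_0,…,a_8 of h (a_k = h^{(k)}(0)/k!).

f: a_k = 2, 8, 16, 64/3, 64/3, 256/15, 512/45, 2048/315, 1024/315, …
g: a_k = 2, 2, 8, 14, 38, 80, 194, 434, 1016, …
Sum ⇒ L₀ = lclm(L_f,L_g) in ℚ(x)⟨Dx⟩.
Derive L from L₀ (diff closure).
L = (20 + 496·x + 552·x^2 + 2160·x^3 + 1296·x^4) + (-13 - 112·x - 298·x^2 - 516·x^3 + 360·x^4 + 432·x^5)·Dx + (2 - 3·x + 40·x^2 - 6·x^3 - 171·x^4 - 108·x^5)·Dx^2  (order 2).
h: a_k = 10, 48, 106, 712/3, 1456/3, 18484/15, 138758/45, 2568512/315, 6575626/315, …
ICs: h(0) = 10, h′(0) = 48.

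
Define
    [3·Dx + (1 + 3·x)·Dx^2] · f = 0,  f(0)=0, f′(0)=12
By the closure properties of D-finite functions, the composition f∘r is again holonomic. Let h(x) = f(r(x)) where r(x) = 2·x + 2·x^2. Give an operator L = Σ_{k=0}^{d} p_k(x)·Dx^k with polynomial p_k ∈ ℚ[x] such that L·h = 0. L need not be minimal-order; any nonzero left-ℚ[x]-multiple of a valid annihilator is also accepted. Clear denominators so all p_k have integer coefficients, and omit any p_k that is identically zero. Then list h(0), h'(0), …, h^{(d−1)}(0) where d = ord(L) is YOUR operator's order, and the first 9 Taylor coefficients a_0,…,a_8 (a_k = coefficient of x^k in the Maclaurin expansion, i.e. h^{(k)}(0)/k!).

f: a_k = 0, 12, -18, 36, -81, 972/5, -486, 8748/7, -6561/2, …
Substitute x→r, Dx→(1/r')Dx; clear ⇒ L₀.
L = (4 + 12·x + 12·x^2)·Dx + (1 + 8·x + 18·x^2 + 12·x^3)·Dx^2  (order 2).
h: a_k = 0, 24, -48, 144, -504, 9504/5, -7488, 212544/7, -125712, …
ICs: h(0) = 0, h′(0) = 24.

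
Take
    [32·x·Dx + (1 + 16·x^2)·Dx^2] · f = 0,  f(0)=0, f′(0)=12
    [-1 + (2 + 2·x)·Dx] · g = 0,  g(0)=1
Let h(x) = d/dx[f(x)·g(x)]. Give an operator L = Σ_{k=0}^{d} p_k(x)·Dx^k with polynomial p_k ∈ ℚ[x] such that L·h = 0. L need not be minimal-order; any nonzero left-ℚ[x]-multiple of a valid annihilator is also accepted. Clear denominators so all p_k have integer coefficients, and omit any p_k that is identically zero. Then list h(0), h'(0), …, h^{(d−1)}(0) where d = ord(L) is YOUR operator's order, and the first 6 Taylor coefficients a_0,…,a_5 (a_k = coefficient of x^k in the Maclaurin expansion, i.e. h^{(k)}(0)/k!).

L = (125 + 640·x - 5728·x^2 - 6144·x^3 - 768·x^4) + (268 + 1164·x - 10368·x^2 - 29696·x^3 - 21504·x^4 - 3072·x^5)·Dx + (12 - 232·x - 372·x^2 - 4096·x^3 - 9088·x^4 - 6144·x^5 - 1024·x^6)·Dx^2  (order 2).
h: a_k = 12, 12, -393/2, -125, 99509/32, 291387/160, …
ICs: h(0) = 12, h′(0) = 12.

f: a_k = 0, 12, 0, -64, 0, 3072/5, …
g: a_k = 1, 1/2, -1/8, 1/16, -5/128, 7/256, …
h₀=f·g: eliminate ⇒ L₀, order ≤ 2·1.
h=h₀': d/dx-closure on L₀ ⇒ L.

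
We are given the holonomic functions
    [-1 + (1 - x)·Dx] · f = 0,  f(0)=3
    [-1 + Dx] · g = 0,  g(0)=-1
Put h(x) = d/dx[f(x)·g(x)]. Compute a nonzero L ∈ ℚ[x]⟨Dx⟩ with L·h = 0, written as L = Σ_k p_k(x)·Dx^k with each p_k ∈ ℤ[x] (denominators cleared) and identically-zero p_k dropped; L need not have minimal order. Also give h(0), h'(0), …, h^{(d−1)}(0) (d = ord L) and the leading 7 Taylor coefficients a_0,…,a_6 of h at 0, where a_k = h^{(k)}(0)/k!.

f: a_k = 3, 3, 3, 3, 3, 3, 3, …
g: a_k = -1, -1, -1/2, -1/6, -1/24, -1/120, -1/720, …
Sym-product of L_f,L_g gives L₀ (≤ ord 1).
h₀' ⇒ L via d/dx closure of L₀.
L = (5 - 4·x + x^2) + (-2 + 3·x - x^2)·Dx  (order 1).
h: a_k = -6, -15, -24, -65/2, -163/4, -1957/40, -685/12, …
ICs: h(0) = -6.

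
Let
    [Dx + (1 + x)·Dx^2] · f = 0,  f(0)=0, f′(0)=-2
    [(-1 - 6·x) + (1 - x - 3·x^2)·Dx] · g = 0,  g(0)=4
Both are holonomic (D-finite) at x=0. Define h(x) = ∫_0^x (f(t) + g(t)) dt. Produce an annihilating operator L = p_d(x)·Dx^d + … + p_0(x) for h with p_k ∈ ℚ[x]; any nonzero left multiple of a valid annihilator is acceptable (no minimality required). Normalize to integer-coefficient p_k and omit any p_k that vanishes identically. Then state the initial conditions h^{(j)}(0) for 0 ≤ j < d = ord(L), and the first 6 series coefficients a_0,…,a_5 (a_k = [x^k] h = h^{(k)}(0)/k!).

L = (-58 - 350·x - 636·x^2 - 756·x^3 - 324·x^4)·Dx^2 + (-40 - 364·x - 976·x^2 - 1632·x^3 - 1530·x^4 - 540·x^5)·Dx^3 + (9 + 31·x + 27·x^2 - 115·x^3 - 345·x^4 - 333·x^5 - 108·x^6)·Dx^4  (order 4).
h: a_k = 0, 4, 1, 17/3, 41/6, 153/10, …
ICs: h(0) = 0, h′(0) = 4, h′′(0) = 2, h′′′(0) = 34.

f: a_k = 0, -2, 1, -2/3, 1/2, -2/5, …
g: a_k = 4, 4, 16, 28, 76, 160, …
Weyl lclm of L_f,L_g ⇒ L₀ (ord ≤ 3).
∫: right-multiply L₀ by Dx.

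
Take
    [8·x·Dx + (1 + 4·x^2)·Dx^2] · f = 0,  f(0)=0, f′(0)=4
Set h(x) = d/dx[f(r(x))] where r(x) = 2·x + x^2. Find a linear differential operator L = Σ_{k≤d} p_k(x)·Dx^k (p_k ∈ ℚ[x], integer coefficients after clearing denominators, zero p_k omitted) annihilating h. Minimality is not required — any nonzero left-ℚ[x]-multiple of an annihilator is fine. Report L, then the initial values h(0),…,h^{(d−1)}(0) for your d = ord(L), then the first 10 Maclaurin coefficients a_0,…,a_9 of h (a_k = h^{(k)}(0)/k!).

f: a_k = 0, 4, 0, -16/3, 0, 64/5, 0, -256/7, 0, 1024/9, …
Change of var in L_f (x↦r) gives L₀.
Differentiate: ansatz ord ≤ ord L₀ ⇒ L.
L = (-1 + 32·x + 64·x^2 + 48·x^3 + 12·x^4) + (1 + x + 16·x^2 + 32·x^3 + 20·x^4 + 4·x^5)·Dx  (order 1).
h: a_k = 8, 8, -128, -256, 1888, 6112, -25600, -126976, 304256, 2416768, …
ICs: h(0) = 8.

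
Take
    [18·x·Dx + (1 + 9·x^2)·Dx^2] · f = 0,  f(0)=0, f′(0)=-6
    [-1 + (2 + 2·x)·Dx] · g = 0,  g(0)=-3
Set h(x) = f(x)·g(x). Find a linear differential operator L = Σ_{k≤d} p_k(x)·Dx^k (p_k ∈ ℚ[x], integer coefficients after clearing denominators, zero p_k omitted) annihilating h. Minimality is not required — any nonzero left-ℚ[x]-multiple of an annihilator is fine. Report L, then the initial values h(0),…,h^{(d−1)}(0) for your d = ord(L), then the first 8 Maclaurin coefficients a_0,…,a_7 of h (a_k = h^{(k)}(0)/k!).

L = (3 - 36·x - 9·x^2) + (-4 + 68·x + 108·x^2 + 36·x^3)·Dx + (4 + 8·x + 40·x^2 + 72·x^3 + 36·x^4)·Dx^2  (order 2).
h: a_k = 0, 18, 9, -225/4, -207/8, 95247/320, 91467/640, -34214319/17920, …
ICs: h(0) = 0, h′(0) = 18.

f: a_k = 0, -6, 0, 18, 0, -486/5, 0, 4374/7, …
g: a_k = -3, -3/2, 3/8, -3/16, 15/128, -21/256, 63/1024, -99/2048, …
Product ⇒ symmetric product L₀, ord ≤ 2.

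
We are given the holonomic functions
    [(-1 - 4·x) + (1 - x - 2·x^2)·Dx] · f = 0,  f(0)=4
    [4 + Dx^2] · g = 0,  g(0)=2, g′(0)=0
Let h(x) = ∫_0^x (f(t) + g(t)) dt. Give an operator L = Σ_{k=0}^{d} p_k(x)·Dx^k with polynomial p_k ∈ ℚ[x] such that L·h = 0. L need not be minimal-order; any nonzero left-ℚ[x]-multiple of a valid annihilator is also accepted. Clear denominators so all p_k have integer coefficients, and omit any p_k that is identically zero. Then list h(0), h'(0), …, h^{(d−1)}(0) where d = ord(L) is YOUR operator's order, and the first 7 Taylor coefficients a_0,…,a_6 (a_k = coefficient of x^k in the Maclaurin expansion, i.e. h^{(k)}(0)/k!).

f: a_k = 4, 4, 12, 20, 44, 84, 172, …
g: a_k = 2, 0, -4, 0, 4/3, 0, -8/45, …
h₀=f+g: left-lcm gives L₀, ord ≤ 3.
h=∫h₀ ⇒ L = L₀·Dx.
L = (68 + 304·x + 200·x^2 + 320·x^3 + 160·x^4 + 128·x^5)·Dx + (-20 + 12·x + 24·x^2 + 8·x^3 + 48·x^4 + 96·x^5 + 64·x^6)·Dx^2 + (17 + 76·x + 50·x^2 + 80·x^3 + 40·x^4 + 32·x^5)·Dx^3 + (-5 + 3·x + 6·x^2 + 2·x^3 + 12·x^4 + 24·x^5 + 16·x^6)·Dx^4  (order 4).
h: a_k = 0, 6, 2, 8/3, 5, 136/15, 14, …
ICs: h(0) = 0, h′(0) = 6, h′′(0) = 4, h′′′(0) = 16.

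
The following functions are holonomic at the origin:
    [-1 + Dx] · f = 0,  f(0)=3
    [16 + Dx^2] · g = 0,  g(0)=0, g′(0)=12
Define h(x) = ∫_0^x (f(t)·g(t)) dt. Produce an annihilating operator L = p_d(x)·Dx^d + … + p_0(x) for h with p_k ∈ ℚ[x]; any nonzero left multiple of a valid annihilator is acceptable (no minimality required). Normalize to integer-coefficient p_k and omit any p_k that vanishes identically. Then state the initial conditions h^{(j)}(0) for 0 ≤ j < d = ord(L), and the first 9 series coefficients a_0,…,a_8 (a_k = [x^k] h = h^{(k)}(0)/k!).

f: a_k = 3, 3, 3/2, 1/2, 1/8, 1/40, 1/240, 1/1680, 1/13440, …
g: a_k = 0, 12, 0, -32, 0, 128/5, 0, -1024/105, 0, …
Product ⇒ symmetric product L₀, ord ≤ 2.
h=∫h₀ ⇒ L = L₀·Dx.
L = 17·Dx - 2·Dx^2 + Dx^3  (order 3).
h: a_k = 0, 0, 18, 12, -39/2, -18, 101/20, 611/70, 727/1120, …
ICs: h(0) = 0, h′(0) = 0, h′′(0) = 36.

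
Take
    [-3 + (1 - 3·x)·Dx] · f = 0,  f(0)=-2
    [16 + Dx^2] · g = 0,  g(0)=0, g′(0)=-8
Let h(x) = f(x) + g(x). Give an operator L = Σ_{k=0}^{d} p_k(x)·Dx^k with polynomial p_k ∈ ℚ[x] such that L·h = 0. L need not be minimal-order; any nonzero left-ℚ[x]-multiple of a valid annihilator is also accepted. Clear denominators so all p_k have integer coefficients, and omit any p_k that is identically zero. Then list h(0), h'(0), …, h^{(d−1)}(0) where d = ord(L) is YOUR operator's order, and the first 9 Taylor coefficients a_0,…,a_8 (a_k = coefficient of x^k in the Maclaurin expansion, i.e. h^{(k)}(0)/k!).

L = (1680 - 2304·x + 3456·x^2) + (-272 + 1584·x - 3456·x^2 + 3456·x^3)·Dx + (105 - 144·x + 216·x^2)·Dx^2 + (-17 + 99·x - 216·x^2 + 216·x^3)·Dx^3  (order 3).
h: a_k = -2, -14, -18, -98/3, -162, -7546/15, -1458, -1375762/315, -13122, …
ICs: h(0) = -2, h′(0) = -14, h′′(0) = -36.

f: a_k = -2, -6, -18, -54, -162, -486, -1458, -4374, -13122, …
g: a_k = 0, -8, 0, 64/3, 0, -256/15, 0, 2048/315, 0, …
Sum ⇒ L₀ = lclm(L_f,L_g) in ℚ(x)⟨Dx⟩.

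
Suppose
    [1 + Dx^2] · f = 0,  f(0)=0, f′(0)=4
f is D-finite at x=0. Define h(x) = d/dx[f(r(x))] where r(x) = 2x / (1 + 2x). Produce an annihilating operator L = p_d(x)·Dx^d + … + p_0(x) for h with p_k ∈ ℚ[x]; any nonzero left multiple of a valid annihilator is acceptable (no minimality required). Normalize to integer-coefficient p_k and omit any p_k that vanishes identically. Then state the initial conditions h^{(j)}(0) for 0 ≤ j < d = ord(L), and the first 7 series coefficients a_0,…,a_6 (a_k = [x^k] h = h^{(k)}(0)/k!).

f: a_k = 0, 4, 0, -2/3, 0, 1/30, 0, …
Substitute x→r, Dx→(1/r')Dx; clear ⇒ L₀.
h=h₀': d/dx-closure on L₀ ⇒ L.
L = (28 + 96·x + 96·x^2) + (12 + 72·x + 144·x^2 + 96·x^3)·Dx + (1 + 8·x + 24·x^2 + 32·x^3 + 16·x^4)·Dx^2  (order 2).
h: a_k = 8, -32, 80, -128, 16/3, 960, -221792/45, …
ICs: h(0) = 8, h′(0) = -32.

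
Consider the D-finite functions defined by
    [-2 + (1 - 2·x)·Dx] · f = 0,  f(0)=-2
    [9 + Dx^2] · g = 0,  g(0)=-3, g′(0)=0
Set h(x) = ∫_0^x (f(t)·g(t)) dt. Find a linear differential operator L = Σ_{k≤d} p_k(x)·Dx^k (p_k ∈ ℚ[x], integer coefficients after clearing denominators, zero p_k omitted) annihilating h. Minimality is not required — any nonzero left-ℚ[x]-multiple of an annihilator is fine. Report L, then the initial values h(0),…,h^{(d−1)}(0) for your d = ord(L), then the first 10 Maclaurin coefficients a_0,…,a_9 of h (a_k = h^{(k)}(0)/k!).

f: a_k = -2, -4, -8, -16, -32, -64, -128, -256, -512, -1024, …
g: a_k = -3, 0, 27/2, 0, -81/8, 0, 243/80, 0, -2187/4480, 0, …
f·g: L₀ = L_f ⊗_s L_g, ord ≤ 1·2.
Integrate: L := L₀·Dx.
L = (-9 + 18·x)·Dx + 4·Dx^2 + (-1 + 2·x)·Dx^3  (order 3).
h: a_k = 0, 6, 6, -1, -3/2, 33/20, 11/4, 1077/280, 1077/160, 16229/1344, …
ICs: h(0) = 0, h′(0) = 6, h′′(0) = 12.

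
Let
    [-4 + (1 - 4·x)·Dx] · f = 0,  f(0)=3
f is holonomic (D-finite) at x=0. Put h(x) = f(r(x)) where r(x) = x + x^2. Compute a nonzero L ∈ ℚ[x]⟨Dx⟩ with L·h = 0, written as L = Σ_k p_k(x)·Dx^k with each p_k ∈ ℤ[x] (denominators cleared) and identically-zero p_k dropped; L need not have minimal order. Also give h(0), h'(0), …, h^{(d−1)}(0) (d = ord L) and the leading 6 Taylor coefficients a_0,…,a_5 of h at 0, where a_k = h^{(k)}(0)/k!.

f: a_k = 3, 12, 48, 192, 768, 3072, …
L₀ from L_f via x↦r, Dx↦r'^{-1}Dx.
L = (4 + 8·x) + (-1 + 4·x + 4·x^2)·Dx  (order 1).
h: a_k = 3, 12, 60, 288, 1392, 6720, …
ICs: h(0) = 3.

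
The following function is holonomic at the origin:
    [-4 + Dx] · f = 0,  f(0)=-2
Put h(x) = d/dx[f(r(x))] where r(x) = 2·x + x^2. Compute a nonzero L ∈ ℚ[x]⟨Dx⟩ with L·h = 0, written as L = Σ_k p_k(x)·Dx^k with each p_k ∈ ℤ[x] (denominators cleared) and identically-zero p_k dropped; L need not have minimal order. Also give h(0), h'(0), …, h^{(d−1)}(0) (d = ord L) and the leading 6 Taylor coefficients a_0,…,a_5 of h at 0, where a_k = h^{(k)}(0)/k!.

L = (9 + 16·x + 8·x^2) + (-1 - x)·Dx  (order 1).
h: a_k = -16, -144, -704, -7360/3, -6784, -236416/15, …
ICs: h(0) = -16.

f: a_k = -2, -8, -16, -64/3, -64/3, -256/15, …
h₀=f(r): pull back L_f along r ⇒ L₀.
Differentiate: ansatz ord ≤ ord L₀ ⇒ L.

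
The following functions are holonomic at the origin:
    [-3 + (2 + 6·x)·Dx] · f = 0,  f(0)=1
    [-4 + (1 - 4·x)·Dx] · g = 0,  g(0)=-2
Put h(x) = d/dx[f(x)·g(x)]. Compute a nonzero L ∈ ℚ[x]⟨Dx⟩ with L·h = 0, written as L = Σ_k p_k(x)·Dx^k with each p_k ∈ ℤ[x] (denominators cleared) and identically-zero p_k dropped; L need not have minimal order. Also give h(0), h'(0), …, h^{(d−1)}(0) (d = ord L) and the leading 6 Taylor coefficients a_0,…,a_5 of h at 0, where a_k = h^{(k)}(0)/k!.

f: a_k = 1, 3/2, -9/8, 27/16, -405/128, 1701/256, …
g: a_k = -2, -8, -32, -128, -512, -2048, …
L₀ := L_f ⊗_s L_g (sym. prod.), ord ≤ 1.
h₀' ⇒ L via d/dx closure of L₀.
L = (167 + 792·x + 432·x^2) + (-22 - 2·x + 288·x^2 + 288·x^3)·Dx  (order 1).
h: a_k = -11, -167/2, -4089/8, -43211/16, -1736945/128, -16628745/256, …
ICs: h(0) = -11.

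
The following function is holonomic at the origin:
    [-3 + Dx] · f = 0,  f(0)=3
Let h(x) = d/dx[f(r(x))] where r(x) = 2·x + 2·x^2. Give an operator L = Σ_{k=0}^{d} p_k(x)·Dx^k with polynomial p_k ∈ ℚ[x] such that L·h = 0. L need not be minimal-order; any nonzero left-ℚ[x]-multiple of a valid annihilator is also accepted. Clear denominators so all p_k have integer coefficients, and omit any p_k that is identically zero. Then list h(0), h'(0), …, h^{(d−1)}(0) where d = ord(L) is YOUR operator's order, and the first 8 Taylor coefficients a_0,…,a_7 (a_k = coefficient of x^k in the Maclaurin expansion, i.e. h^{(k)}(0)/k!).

L = (8 + 24·x + 24·x^2) + (-1 - 2·x)·Dx  (order 1).
h: a_k = 18, 144, 648, 2160, 5832, 67392/5, 137376/5, 1767744/35, …
ICs: h(0) = 18.

f: a_k = 3, 9, 27/2, 27/2, 81/8, 243/40, 243/80, 729/560, …
h₀=f(r): pull back L_f along r ⇒ L₀.
Differentiate: ansatz ord ≤ ord L₀ ⇒ L.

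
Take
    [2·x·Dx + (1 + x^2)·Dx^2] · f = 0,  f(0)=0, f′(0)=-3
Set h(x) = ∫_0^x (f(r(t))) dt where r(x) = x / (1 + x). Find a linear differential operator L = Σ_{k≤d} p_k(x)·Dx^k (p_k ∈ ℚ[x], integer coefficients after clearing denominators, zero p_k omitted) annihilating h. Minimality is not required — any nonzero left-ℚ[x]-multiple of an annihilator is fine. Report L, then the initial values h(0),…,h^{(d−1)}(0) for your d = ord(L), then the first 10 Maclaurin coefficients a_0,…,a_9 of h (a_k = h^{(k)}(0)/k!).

f: a_k = 0, -3, 0, 1, 0, -3/5, 0, 3/7, 0, -1/3, …
h₀=f(r): pull back L_f along r ⇒ L₀.
Integrate: L := L₀·Dx.
L = (2 + 4·x)·Dx^2 + (1 + 2·x + 2·x^2)·Dx^3  (order 3).
h: a_k = 0, 0, -3/2, 1, -1/2, 0, 2/5, -4/7, 3/7, 0, …
ICs: h(0) = 0, h′(0) = 0, h′′(0) = -3.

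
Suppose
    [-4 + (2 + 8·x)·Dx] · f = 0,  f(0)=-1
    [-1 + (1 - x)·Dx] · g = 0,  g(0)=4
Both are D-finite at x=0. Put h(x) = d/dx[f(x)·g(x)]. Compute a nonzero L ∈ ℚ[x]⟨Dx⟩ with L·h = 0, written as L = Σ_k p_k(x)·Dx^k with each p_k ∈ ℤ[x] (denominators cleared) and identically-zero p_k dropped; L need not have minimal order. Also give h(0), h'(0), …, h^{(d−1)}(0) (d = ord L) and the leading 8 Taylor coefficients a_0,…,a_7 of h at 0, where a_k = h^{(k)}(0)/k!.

L = (2 + 36·x + 12·x^2) + (-3 - 11·x + 6·x^2 + 8·x^3)·Dx  (order 1).
h: a_k = -12, -8, -60, 80, -460, 1464, -5684, 20960, …
ICs: h(0) = -12.

f: a_k = -1, -2, 2, -4, 10, -28, 84, -264, …
g: a_k = 4, 4, 4, 4, 4, 4, 4, 4, …
Sym-product of L_f,L_g gives L₀ (≤ ord 1).
h₀' ⇒ L via d/dx closure of L₀.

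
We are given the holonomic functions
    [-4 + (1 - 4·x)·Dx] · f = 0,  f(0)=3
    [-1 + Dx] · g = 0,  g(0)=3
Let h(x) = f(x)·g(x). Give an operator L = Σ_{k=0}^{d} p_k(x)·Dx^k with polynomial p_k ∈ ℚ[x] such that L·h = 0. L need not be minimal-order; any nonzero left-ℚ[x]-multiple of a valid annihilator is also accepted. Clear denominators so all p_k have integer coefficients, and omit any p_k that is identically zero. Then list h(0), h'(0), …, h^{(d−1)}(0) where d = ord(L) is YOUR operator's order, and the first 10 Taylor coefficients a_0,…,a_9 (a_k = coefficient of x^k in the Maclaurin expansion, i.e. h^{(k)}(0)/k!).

L = (5 - 4·x) + (-1 + 4·x)·Dx  (order 1).
h: a_k = 9, 45, 369/2, 1479/2, 23667/8, 473343/40, 757349/16, 106028861/560, 3392923553/4480, 122145247909/40320, …
ICs: h(0) = 9.

f: a_k = 3, 12, 48, 192, 768, 3072, 12288, 49152, 196608, 786432, …
g: a_k = 3, 3, 3/2, 1/2, 1/8, 1/40, 1/240, 1/1680, 1/13440, 1/120960, …
L₀ := L_f ⊗_s L_g (sym. prod.), ord ≤ 1.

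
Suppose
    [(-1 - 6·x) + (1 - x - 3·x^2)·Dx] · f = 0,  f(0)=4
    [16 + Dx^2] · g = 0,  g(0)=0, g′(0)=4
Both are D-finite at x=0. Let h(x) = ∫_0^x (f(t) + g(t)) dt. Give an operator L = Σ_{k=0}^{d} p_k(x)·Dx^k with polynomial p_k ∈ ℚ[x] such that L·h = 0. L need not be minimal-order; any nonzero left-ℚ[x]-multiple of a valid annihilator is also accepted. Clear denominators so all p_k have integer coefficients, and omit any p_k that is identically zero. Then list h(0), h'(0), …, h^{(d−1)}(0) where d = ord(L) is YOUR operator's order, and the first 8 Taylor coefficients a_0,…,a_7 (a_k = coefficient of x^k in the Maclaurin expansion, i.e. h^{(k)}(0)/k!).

L = (464 + 2816·x + 416·x^2 + 2112·x^3 + 5760·x^4 + 6912·x^5)·Dx + (-192 + 304·x + 672·x^2 - 1312·x^3 - 1008·x^4 + 3456·x^5 + 3456·x^6)·Dx^2 + (29 + 176·x + 26·x^2 + 132·x^3 + 360·x^4 + 432·x^5)·Dx^3 + (-12 + 19·x + 42·x^2 - 82·x^3 - 63·x^4 + 216·x^5 + 216·x^6)·Dx^4  (order 4).
h: a_k = 0, 4, 4, 16/3, 13/3, 76/5, 1264/45, 388/7, …
ICs: h(0) = 0, h′(0) = 4, h′′(0) = 8, h′′′(0) = 32.

f: a_k = 4, 4, 16, 28, 76, 160, 388, 868, …
g: a_k = 0, 4, 0, -32/3, 0, 128/15, 0, -1024/315, …
Sum ⇒ L₀ = lclm(L_f,L_g) in ℚ(x)⟨Dx⟩.
h=∫₀ˣh₀: take L = L₀·Dx.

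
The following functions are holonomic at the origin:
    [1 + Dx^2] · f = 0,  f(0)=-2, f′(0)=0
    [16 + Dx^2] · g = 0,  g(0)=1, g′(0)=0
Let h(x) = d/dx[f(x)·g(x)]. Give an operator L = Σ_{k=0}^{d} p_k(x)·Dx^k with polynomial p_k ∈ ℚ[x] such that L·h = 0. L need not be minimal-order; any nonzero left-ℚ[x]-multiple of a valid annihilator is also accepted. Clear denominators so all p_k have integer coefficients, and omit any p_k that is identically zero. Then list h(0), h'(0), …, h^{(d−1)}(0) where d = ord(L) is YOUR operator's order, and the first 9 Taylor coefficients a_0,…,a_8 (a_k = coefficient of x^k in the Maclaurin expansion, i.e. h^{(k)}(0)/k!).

f: a_k = -2, 0, 1, 0, -1/12, 0, 1/360, 0, -1/20160, …
g: a_k = 1, 0, -8, 0, 32/3, 0, -256/45, 0, 512/315, …
Product ⇒ symmetric product L₀, ord ≤ 4.
h₀' ⇒ L via d/dx closure of L₀.
L = 225 + 34·Dx^2 + Dx^4  (order 4).
h: a_k = 0, 34, 0, -353/3, 0, 8177/60, 0, -198593/2520, 0, …
ICs: h(0) = 0, h′(0) = 34, h′′(0) = 0, h′′′(0) = -706.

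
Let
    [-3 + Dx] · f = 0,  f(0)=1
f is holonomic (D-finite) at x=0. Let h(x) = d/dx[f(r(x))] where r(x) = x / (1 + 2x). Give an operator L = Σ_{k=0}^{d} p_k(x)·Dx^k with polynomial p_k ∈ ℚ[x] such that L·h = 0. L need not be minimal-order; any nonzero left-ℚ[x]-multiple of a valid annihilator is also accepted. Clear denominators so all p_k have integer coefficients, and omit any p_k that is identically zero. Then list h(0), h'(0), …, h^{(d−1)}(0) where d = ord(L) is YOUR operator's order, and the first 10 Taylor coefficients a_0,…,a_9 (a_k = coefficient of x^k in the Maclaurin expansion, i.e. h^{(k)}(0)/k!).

L = (-1 - 8·x) + (-1 - 4·x - 4·x^2)·Dx  (order 1).
h: a_k = 3, -3, -9/2, 51/2, -519/8, 4743/40, -12441/80, 45417/560, 1469691/4480, -6842211/4480, …
ICs: h(0) = 3.

f: a_k = 1, 3, 9/2, 9/2, 27/8, 81/40, 81/80, 243/560, 729/4480, 243/4480, …
f∘r: x↦r, Dx↦Dx/r' in L_f ⇒ L₀.
Derive L from L₀ (diff closure).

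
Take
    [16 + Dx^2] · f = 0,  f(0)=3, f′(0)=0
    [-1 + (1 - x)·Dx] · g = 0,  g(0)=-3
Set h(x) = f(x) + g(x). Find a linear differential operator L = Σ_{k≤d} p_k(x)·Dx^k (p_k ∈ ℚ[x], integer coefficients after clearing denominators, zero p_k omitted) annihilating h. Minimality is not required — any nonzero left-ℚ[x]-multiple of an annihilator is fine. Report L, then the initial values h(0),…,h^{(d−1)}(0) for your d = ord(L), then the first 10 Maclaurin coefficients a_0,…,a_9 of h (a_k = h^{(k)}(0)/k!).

L = (-176 + 256·x - 128·x^2) + (144 - 400·x + 384·x^2 - 128·x^3)·Dx + (-11 + 16·x - 8·x^2)·Dx^2 + (9 - 25·x + 24·x^2 - 8·x^3)·Dx^3  (order 3).
h: a_k = 0, -3, -27, -3, 29, -3, -301/15, -3, 197/105, -3, …
ICs: h(0) = 0, h′(0) = -3, h′′(0) = -54.

f: a_k = 3, 0, -24, 0, 32, 0, -256/15, 0, 512/105, 0, …
g: a_k = -3, -3, -3, -3, -3, -3, -3, -3, -3, -3, …
Sum ⇒ L₀ = lclm(L_f,L_g) in ℚ(x)⟨Dx⟩.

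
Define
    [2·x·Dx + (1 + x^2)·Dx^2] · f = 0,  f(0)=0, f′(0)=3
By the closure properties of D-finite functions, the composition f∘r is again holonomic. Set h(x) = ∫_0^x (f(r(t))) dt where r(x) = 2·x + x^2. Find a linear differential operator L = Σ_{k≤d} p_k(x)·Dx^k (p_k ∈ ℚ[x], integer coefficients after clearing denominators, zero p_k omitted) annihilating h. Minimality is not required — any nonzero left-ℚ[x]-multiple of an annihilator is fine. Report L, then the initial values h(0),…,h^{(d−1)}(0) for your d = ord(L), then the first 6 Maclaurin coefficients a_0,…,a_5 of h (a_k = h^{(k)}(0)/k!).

f: a_k = 0, 3, 0, -1, 0, 3/5, …
h₀=f(r): pull back L_f along r ⇒ L₀.
h=∫₀ˣh₀: take L = L₀·Dx.
L = (-1 + 8·x + 16·x^2 + 12·x^3 + 3·x^4)·Dx^2 + (1 + x + 4·x^2 + 8·x^3 + 5·x^4 + x^5)·Dx^3  (order 3).
h: a_k = 0, 0, 3, 1, -2, -12/5, …
ICs: h(0) = 0, h′(0) = 0, h′′(0) = 6.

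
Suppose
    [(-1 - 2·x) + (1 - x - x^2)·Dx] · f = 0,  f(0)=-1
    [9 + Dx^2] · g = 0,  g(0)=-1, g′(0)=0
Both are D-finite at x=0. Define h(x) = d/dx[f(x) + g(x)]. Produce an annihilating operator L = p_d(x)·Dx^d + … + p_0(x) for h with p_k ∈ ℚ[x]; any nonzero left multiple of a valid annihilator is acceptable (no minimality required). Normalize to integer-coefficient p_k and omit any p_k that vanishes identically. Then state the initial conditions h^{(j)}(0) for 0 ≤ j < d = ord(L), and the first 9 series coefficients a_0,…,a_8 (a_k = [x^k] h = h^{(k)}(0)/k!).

f: a_k = -1, -1, -2, -3, -5, -8, -13, -21, -34, …
g: a_k = -1, 0, 9/2, 0, -27/8, 0, 81/80, 0, -729/4480, …
h₀=f+g: left-lcm gives L₀, ord ≤ 3.
h₀' ⇒ L via d/dx closure of L₀.
L = (468 + 1026·x + 1170·x^2 + 450·x^3 + 630·x^4 + 486·x^5 + 162·x^6) + (-81 - 63·x + 252·x^2 + 45·x^3 - 90·x^4 + 153·x^5 + 189·x^6 + 54·x^7)·Dx + (52 + 114·x + 130·x^2 + 50·x^3 + 70·x^4 + 54·x^5 + 18·x^6)·Dx^2 + (-9 - 7·x + 28·x^2 + 5·x^3 - 10·x^4 + 17·x^5 + 21·x^6 + 6·x^7)·Dx^3  (order 3).
h: a_k = -1, 5, -9, -67/2, -40, -2877/40, -147, -153049/560, -495, …
ICs: h(0) = -1, h′(0) = 5, h′′(0) = -18.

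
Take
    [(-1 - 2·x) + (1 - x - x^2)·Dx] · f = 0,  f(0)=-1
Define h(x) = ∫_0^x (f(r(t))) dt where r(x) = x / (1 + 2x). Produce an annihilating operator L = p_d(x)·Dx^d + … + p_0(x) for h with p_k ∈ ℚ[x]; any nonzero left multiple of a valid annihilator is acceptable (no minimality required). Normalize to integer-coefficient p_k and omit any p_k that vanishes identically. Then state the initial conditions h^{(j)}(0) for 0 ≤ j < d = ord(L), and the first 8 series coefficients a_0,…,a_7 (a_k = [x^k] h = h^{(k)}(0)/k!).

L = (-1 - 4·x)·Dx + (1 + 5·x + 7·x^2 + 2·x^3)·Dx^2  (order 2).
h: a_k = 0, -1, -1/2, 0, 1/4, -3/5, 4/3, -3, …
ICs: h(0) = 0, h′(0) = -1.

f: a_k = -1, -1, -2, -3, -5, -8, -13, -21, …
f∘r: x↦r, Dx↦Dx/r' in L_f ⇒ L₀.
h=∫₀ˣh₀: take L = L₀·Dx.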